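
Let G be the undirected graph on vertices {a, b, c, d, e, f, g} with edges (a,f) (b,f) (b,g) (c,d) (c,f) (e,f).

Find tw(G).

1

A width-1 tree decomposition is:
Bags: B1 = {a, f}  B2 = {b, f}  B3 = {e, f}  B4 = {c, f}  B5 = {c, d}  B6 = {b, g}
Tree: B1–B2, B1–B3, B1–B4, B4–B5, B2–B6
Each bag holds 2 vertices, so the decomposition has width 1, which upper-bounds the treewidth. Since G has at least one edge (e.g. f–a), it is not an edgeless graph, so tw(G) ≥ 1. The upper and lower bounds meet at 1, so that is the treewidth.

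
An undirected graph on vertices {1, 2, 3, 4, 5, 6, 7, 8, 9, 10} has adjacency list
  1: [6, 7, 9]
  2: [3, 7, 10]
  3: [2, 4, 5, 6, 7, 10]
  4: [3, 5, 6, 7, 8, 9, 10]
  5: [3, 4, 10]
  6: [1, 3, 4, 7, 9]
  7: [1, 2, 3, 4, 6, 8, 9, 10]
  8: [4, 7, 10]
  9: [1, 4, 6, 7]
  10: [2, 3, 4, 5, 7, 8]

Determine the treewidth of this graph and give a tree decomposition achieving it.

Each bag holds 4 vertices, so the decomposition has width 3, which upper-bounds the treewidth. Conversely, {3, 4, 5, 10} is a clique of size 4, and the vertices of any clique must share a bag in every tree decomposition; so some bag has ≥ 4 vertices and tw(G) ≥ 3. The upper and lower bounds meet at 3, so that is the treewidth.

Treewidth 3.
One such decomposition:
Bags: B1 = {3, 4, 7, 10}  B2 = {3, 4, 6, 7}  B3 = {3, 4, 5, 10}  B4 = {4, 7, 8, 10}  B5 = {4, 6, 7, 9}  B6 = {2, 3, 7, 10}  B7 = {1, 6, 7, 9}
Tree: B1–B2, B1–B3, B1–B4, B2–B5, B1–B6, B5–B7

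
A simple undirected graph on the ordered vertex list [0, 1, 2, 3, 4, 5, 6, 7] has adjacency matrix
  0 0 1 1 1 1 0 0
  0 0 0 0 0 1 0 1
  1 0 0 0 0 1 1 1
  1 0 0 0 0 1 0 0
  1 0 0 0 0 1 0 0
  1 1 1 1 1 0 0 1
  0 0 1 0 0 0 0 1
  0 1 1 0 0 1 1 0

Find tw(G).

A width-2 tree decomposition is:
Bags: B1 = {2, 5, 7}  B2 = {2, 6, 7}  B3 = {1, 5, 7}  B4 = {0, 2, 5}  B5 = {0, 3, 5}  B6 = {0, 4, 5}
Tree: B1–B2, B1–B3, B1–B4, B4–B5, B4–B6
Each bag holds 3 vertices, so the decomposition has width 2, which upper-bounds the treewidth. Conversely, {0, 2, 5} is a clique of size 3, and the vertices of any clique must share a bag in every tree decomposition; so some bag has ≥ 3 vertices and tw(G) ≥ 2. The upper and lower bounds meet at 2, so that is the treewidth.

2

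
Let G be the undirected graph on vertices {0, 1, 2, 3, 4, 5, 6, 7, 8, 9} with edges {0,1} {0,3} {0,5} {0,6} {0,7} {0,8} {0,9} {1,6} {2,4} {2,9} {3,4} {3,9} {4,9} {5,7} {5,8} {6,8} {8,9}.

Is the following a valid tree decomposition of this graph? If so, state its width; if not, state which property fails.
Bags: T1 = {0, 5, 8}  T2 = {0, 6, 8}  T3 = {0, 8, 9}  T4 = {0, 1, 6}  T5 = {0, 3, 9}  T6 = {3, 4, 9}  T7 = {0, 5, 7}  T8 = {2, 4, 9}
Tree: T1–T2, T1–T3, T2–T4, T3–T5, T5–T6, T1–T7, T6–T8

Checking the three conditions: (i) the bags cover all of {0, 1, 2, 3, 4, 5, 6, 7, 8, 9}; (ii) for each edge, some bag contains both endpoints; (iii) the bags containing any fixed vertex form a subtree. All hold, so the decomposition is valid with width 3 − 1 = 2.

Yes; width 2.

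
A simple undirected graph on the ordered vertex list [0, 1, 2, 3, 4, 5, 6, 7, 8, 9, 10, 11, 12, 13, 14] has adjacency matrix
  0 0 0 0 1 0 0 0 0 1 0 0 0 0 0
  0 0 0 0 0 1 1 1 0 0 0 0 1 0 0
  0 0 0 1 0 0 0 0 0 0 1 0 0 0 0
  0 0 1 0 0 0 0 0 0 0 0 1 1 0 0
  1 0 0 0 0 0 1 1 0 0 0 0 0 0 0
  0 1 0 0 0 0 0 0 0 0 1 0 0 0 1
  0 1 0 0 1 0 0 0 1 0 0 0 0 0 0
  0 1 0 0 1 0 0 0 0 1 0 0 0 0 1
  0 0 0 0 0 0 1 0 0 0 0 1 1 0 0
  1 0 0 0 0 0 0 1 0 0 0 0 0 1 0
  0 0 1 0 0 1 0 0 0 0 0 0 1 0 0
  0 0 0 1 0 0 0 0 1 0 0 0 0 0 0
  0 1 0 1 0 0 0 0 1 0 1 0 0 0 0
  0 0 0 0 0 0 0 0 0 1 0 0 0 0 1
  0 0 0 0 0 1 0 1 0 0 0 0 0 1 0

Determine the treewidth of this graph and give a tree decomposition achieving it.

Treewidth 3.
One such decomposition:
Bags: B1 = {2, 3, 8, 11}  B2 = {2, 3, 8, 12}  B3 = {2, 8, 10, 12}  B4 = {6, 8, 10, 12}  B5 = {1, 6, 10, 12}  B6 = {1, 5, 6, 10}  B7 = {1, 4, 5, 6}  B8 = {1, 4, 5, 7}  B9 = {4, 5, 7, 14}  B10 = {0, 4, 7, 14}  B11 = {0, 7, 9, 14}  B12 = {0, 9, 13, 14}
Tree: B1–B2, B2–B3, B3–B4, B4–B5, B5–B6, B6–B7, B7–B8, B8–B9, B9–B10, B10–B11, B11–B12

The largest bag has 4 vertices, giving width 3; this decomposition certifies tw(G) ≤ 3. For the lower bound: the 4 vertex sets {2,3,11}, {8}, {12}, {1,5,6,10} are disjoint, each induces a connected subgraph, and every pair is joined by at least one edge of G. Contracting each set to a single vertex therefore yields K_{4} as a minor, and since treewidth is minor-monotone, tw(G) ≥ tw(K_{4}) = 3. Combining the bounds, tw(G) = 3.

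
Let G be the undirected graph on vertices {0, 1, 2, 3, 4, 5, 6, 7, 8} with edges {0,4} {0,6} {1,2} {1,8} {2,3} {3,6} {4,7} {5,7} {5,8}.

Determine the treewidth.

2

A width-2 tree decomposition is:
Bags: B1 = {5, 7, 8}  B2 = {1, 7, 8}  B3 = {1, 2, 7}  B4 = {2, 3, 7}  B5 = {3, 6, 7}  B6 = {0, 6, 7}  B7 = {0, 4, 7}
Tree: B1–B2, B2–B3, B3–B4, B4–B5, B5–B6, B6–B7
Each bag holds 3 vertices, so the decomposition has width 2, which upper-bounds the treewidth. For the lower bound, G contains the cycle 7–5–8–1–2–3–6–0–4–7, so G is not a forest; only forests have treewidth ≤ 1, hence tw(G) ≥ 2. Therefore the treewidth is 2.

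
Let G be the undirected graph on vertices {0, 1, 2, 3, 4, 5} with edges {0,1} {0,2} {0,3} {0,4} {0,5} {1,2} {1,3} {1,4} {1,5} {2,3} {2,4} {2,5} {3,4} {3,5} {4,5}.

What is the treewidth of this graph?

A width-5 tree decomposition is:
Bags: B1 = {0, 1, 2, 3, 4, 5}
Tree: (single bag)
A single bag containing all 6 vertices is trivially a valid decomposition of width 5. Conversely, {0, 1, 2, 3, 4, 5} is a clique of size 6, and the vertices of any clique must share a bag in every tree decomposition; so some bag has ≥ 6 vertices and tw(G) ≥ 5. Hence tw(G) = 5 exactly.

5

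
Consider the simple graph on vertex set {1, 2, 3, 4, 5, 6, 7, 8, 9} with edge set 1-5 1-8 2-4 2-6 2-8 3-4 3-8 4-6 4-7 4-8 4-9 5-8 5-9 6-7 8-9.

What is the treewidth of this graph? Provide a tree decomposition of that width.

Treewidth 2.
Bags: B1 = {4, 8, 9}  B2 = {3, 4, 8}  B3 = {2, 4, 8}  B4 = {2, 4, 6}  B5 = {4, 6, 7}  B6 = {5, 8, 9}  B7 = {1, 5, 8}
Tree: B1–B2, B2–B3, B3–B4, B4–B5, B1–B6, B6–B7

The largest bag has 3 vertices, giving width 2; this decomposition certifies tw(G) ≤ 2. On the other hand G contains the 3-clique {1, 5, 8}. A clique must lie in a single bag of any decomposition, so no decomposition can have width below 2. The upper and lower bounds meet at 2, so that is the treewidth.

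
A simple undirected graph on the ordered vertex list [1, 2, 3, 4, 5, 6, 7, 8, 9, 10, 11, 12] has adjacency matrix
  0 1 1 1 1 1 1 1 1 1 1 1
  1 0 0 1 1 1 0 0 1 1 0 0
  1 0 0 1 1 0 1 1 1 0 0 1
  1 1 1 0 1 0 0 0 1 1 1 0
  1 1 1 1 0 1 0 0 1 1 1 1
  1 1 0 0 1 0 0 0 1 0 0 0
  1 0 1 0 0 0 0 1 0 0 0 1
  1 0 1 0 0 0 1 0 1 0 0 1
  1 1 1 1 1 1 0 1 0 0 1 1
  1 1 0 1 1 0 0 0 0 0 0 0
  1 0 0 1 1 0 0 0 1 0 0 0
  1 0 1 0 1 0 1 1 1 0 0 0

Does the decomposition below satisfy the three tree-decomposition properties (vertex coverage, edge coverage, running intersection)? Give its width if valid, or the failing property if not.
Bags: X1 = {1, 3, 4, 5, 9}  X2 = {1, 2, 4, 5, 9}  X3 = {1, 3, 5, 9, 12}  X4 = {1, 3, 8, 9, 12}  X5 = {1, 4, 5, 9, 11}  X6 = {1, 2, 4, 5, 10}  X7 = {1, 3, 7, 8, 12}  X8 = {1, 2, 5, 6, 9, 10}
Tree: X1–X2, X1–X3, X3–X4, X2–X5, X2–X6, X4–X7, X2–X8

A tree decomposition must satisfy three properties: every vertex lies in some bag; for every edge, both endpoints lie together in some bag; and for every vertex, the bags containing it form a connected subtree. Here bags containing vertex 10 are not connected in the tree, so the decomposition is invalid.

No — bags containing vertex 10 are not connected in the tree.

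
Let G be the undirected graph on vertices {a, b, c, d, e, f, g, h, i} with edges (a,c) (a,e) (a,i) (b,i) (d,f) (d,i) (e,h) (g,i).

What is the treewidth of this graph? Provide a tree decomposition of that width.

Treewidth 1.
One optimal decomposition is:
Bags: B1 = {d, i}  B2 = {a, i}  B3 = {g, i}  B4 = {a, e}  B5 = {d, f}  B6 = {e, h}  B7 = {b, i}  B8 = {a, c}
Tree: B1–B2, B2–B3, B2–B4, B1–B5, B4–B6, B3–B7, B2–B8

Every bag has size at most 2, so the width is 2 − 1 = 1 and tw(G) ≤ 1. G has an edge, so its treewidth is at least 1. The upper and lower bounds meet at 1, so that is the treewidth.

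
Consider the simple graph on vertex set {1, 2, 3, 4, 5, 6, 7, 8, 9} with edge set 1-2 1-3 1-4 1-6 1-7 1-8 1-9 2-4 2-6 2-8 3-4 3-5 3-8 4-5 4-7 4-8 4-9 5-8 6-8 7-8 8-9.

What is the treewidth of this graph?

3

A width-3 tree decomposition is:
Bags: B1 = {1, 4, 7, 8}  B2 = {1, 2, 4, 8}  B3 = {1, 2, 6, 8}  B4 = {1, 4, 8, 9}  B5 = {1, 3, 4, 8}  B6 = {3, 4, 5, 8}
Tree: B1–B2, B2–B3, B2–B4, B2–B5, B5–B6
The largest bag has 4 vertices, giving width 3; this decomposition certifies tw(G) ≤ 3. Conversely, {1, 4, 8, 9} is a clique of size 4, and the vertices of any clique must share a bag in every tree decomposition; so some bag has ≥ 4 vertices and tw(G) ≥ 3. The upper and lower bounds meet at 3, so that is the treewidth.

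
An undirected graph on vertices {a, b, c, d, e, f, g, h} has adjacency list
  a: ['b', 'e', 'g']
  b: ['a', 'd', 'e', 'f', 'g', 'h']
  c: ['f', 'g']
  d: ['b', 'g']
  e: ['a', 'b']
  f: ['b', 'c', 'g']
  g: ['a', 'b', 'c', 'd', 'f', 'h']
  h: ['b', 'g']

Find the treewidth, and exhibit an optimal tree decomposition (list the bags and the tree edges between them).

The largest bag has 3 vertices, giving width 2; this decomposition certifies tw(G) ≤ 2. For the lower bound, the 3 vertices {c, f, g} are pairwise adjacent, and any tree decomposition puts a clique entirely inside one bag — forcing width ≥ 2. Hence tw(G) = 2 exactly.

Treewidth 2.
One such decomposition:
Bags: B1 = {b, d, g}  B2 = {a, b, g}  B3 = {b, f, g}  B4 = {c, f, g}  B5 = {b, g, h}  B6 = {a, b, e}
Tree: B1–B2, B2–B3, B3–B4, B1–B5, B2–B6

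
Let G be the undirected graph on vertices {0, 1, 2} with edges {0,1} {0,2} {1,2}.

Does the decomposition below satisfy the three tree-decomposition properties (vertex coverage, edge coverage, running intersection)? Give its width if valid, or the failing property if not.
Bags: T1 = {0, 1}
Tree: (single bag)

No — vertex 2 appears in no bag.

A tree decomposition must satisfy three properties: every vertex lies in some bag; for every edge, both endpoints lie together in some bag; and for every vertex, the bags containing it form a connected subtree. Here vertex 2 appears in no bag, so the decomposition is invalid.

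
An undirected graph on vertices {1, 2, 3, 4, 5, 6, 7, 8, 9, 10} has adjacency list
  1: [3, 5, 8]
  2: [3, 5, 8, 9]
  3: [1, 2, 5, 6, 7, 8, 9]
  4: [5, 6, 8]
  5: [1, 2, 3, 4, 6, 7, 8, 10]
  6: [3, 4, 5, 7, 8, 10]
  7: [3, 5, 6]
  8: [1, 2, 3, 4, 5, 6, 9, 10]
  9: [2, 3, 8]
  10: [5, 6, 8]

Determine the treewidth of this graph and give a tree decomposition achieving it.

Every bag has size at most 4, so the width is 4 − 1 = 3 and tw(G) ≤ 3. For the lower bound, the 4 vertices {2, 3, 8, 9} are pairwise adjacent, and any tree decomposition puts a clique entirely inside one bag — forcing width ≥ 3. Combining the bounds, tw(G) = 3.

Treewidth 3.
One such decomposition:
Bags: B1 = {2, 3, 5, 8}  B2 = {2, 3, 8, 9}  B3 = {3, 5, 6, 8}  B4 = {4, 5, 6, 8}  B5 = {1, 3, 5, 8}  B6 = {5, 6, 8, 10}  B7 = {3, 5, 6, 7}
Tree: B1–B2, B1–B3, B3–B4, B1–B5, B3–B6, B3–B7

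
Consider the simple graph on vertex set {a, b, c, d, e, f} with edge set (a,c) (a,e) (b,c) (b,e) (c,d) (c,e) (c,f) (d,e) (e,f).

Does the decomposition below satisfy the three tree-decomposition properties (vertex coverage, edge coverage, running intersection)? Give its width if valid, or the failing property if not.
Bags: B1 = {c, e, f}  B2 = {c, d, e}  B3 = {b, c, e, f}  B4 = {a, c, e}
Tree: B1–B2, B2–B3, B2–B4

A tree decomposition must satisfy three properties: every vertex lies in some bag; for every edge, both endpoints lie together in some bag; and for every vertex, the bags containing it form a connected subtree. Here bags containing vertex f are not connected in the tree, so the decomposition is invalid.

No — bags containing vertex f are not connected in the tree.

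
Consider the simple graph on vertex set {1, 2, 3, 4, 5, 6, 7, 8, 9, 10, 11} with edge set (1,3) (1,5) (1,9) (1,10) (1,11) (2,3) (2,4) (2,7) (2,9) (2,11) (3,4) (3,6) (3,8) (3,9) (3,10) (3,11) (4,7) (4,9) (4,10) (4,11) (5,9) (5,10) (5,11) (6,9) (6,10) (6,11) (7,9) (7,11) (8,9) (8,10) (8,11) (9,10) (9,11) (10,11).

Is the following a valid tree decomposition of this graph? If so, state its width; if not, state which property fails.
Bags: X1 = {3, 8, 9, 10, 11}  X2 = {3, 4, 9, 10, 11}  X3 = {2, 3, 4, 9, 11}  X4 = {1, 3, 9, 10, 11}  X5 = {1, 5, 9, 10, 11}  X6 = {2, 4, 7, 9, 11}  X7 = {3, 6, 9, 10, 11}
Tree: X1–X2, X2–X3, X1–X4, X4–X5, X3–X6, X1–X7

Yes; width 4.

Every vertex of G appears in some bag (union = {1, 2, 3, 4, 5, 6, 7, 8, 9, 10, 11}); every edge is covered by a bag; and for each vertex v the set of bags containing v is connected in the bag tree. The decomposition is therefore valid. The largest bag has 5 vertices, so the width is 4.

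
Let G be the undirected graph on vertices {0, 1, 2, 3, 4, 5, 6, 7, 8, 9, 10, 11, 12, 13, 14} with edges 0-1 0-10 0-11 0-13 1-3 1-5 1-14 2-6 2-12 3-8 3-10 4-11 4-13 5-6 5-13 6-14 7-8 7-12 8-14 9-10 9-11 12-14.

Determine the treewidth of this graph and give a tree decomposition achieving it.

Each bag holds 4 vertices, so the decomposition has width 3, which upper-bounds the treewidth. For the lower bound: the 4 vertex sets {4,9,11}, {10}, {0}, {1,3,5,13} are disjoint, each induces a connected subgraph, and every pair is joined by at least one edge of G. Contracting each set to a single vertex therefore yields K_{4} as a minor, and since treewidth is minor-monotone, tw(G) ≥ tw(K_{4}) = 3. The upper and lower bounds meet at 3, so that is the treewidth.

Treewidth 3.
One such decomposition:
Bags: B1 = {4, 9, 10, 11}  B2 = {0, 4, 10, 11}  B3 = {0, 4, 10, 13}  B4 = {0, 3, 10, 13}  B5 = {0, 1, 3, 13}  B6 = {1, 3, 5, 13}  B7 = {1, 3, 5, 8}  B8 = {1, 5, 8, 14}  B9 = {5, 6, 8, 14}  B10 = {6, 7, 8, 14}  B11 = {6, 7, 12, 14}  B12 = {2, 6, 7, 12}
Tree: B1–B2, B2–B3, B3–B4, B4–B5, B5–B6, B6–B7, B7–B8, B8–B9, B9–B10, B10–B11, B11–B12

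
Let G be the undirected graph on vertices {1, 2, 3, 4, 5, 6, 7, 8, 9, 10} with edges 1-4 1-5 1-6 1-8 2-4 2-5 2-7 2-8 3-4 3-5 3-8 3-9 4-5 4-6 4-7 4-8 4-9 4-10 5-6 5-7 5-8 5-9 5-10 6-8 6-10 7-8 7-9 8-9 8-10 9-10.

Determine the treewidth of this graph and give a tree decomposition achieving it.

Treewidth 4.
One optimal decomposition is:
Bags: B1 = {3, 4, 5, 8, 9}  B2 = {4, 5, 8, 9, 10}  B3 = {4, 5, 6, 8, 10}  B4 = {4, 5, 7, 8, 9}  B5 = {1, 4, 5, 6, 8}  B6 = {2, 4, 5, 7, 8}
Tree: B1–B2, B2–B3, B1–B4, B3–B5, B4–B6

Every bag has size at most 5, so the width is 5 − 1 = 4 and tw(G) ≤ 4. For the lower bound, the 5 vertices {1, 4, 5, 6, 8} are pairwise adjacent, and any tree decomposition puts a clique entirely inside one bag — forcing width ≥ 4. The upper and lower bounds meet at 4, so that is the treewidth.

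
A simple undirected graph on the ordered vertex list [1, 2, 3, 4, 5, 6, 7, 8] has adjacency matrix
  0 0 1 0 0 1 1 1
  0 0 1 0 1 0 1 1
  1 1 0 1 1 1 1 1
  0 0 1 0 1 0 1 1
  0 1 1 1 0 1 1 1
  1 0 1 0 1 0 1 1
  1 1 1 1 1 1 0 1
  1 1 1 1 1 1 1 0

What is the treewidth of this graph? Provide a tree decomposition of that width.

Treewidth 4.
One optimal decomposition is:
Bags: B1 = {3, 5, 6, 7, 8}  B2 = {1, 3, 6, 7, 8}  B3 = {2, 3, 5, 7, 8}  B4 = {3, 4, 5, 7, 8}
Tree: B1–B2, B1–B3, B3–B4

Each bag holds 5 vertices, so the decomposition has width 4, which upper-bounds the treewidth. Conversely, {1, 3, 6, 7, 8} is a clique of size 5, and the vertices of any clique must share a bag in every tree decomposition; so some bag has ≥ 5 vertices and tw(G) ≥ 4. Hence tw(G) = 4 exactly.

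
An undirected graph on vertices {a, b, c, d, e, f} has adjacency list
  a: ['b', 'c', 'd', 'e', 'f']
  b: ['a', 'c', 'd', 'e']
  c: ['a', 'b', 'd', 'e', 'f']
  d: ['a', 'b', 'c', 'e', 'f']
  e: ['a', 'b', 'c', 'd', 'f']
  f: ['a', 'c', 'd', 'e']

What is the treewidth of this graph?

A width-4 tree decomposition is:
Bags: B1 = {a, b, c, d, e}  B2 = {a, c, d, e, f}
Tree: B1–B2
The largest bag has 5 vertices, giving width 4; this decomposition certifies tw(G) ≤ 4. On the other hand G contains the 5-clique {a, c, d, e, f}. A clique must lie in a single bag of any decomposition, so no decomposition can have width below 4. The upper and lower bounds meet at 4, so that is the treewidth.

4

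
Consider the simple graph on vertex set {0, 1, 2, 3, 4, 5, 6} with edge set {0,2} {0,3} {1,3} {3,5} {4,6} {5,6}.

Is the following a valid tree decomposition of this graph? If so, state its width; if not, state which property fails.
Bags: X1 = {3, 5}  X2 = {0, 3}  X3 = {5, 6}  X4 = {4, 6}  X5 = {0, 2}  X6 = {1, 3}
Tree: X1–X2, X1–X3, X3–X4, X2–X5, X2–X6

Yes; width 1.

Every vertex of G appears in some bag (union = {0, 1, 2, 3, 4, 5, 6}); every edge is covered by a bag; and for each vertex v the set of bags containing v is connected in the bag tree. The decomposition is therefore valid. The largest bag has 2 vertices, so the width is 1.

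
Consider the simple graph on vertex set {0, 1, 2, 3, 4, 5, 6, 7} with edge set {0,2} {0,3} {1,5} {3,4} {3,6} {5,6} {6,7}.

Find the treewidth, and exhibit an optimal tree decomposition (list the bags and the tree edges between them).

Treewidth 1.
Bags: B1 = {6, 7}  B2 = {3, 6}  B3 = {3, 4}  B4 = {0, 3}  B5 = {0, 2}  B6 = {5, 6}  B7 = {1, 5}
Tree: B1–B2, B2–B3, B2–B4, B4–B5, B1–B6, B6–B7

The largest bag has 2 vertices, giving width 1; this decomposition certifies tw(G) ≤ 1. G has an edge, so its treewidth is at least 1. Combining the bounds, tw(G) = 1.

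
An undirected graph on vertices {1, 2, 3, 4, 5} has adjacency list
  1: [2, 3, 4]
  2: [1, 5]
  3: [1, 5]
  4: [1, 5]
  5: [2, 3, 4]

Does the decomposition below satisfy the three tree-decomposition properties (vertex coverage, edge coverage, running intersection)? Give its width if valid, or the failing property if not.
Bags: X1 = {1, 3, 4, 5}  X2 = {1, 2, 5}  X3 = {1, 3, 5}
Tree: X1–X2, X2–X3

A tree decomposition must satisfy three properties: every vertex lies in some bag; for every edge, both endpoints lie together in some bag; and for every vertex, the bags containing it form a connected subtree. Here bags containing vertex 3 are not connected in the tree, so the decomposition is invalid.

No — bags containing vertex 3 are not connected in the tree.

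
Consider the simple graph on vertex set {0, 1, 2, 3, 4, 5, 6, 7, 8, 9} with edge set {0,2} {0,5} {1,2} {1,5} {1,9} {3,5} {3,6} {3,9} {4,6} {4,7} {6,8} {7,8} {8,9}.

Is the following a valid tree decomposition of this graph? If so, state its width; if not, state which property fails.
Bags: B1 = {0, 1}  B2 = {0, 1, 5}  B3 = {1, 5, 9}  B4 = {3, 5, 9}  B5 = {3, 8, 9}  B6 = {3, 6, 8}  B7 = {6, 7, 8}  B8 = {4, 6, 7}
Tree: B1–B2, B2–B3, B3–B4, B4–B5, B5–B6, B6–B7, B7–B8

No — vertex 2 appears in no bag.

A tree decomposition must satisfy three properties: every vertex lies in some bag; for every edge, both endpoints lie together in some bag; and for every vertex, the bags containing it form a connected subtree. Here vertex 2 appears in no bag, so the decomposition is invalid.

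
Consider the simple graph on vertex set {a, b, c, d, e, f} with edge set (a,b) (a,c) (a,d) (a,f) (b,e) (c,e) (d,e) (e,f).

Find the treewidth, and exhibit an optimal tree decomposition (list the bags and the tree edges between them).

The largest bag has 3 vertices, giving width 2; this decomposition certifies tw(G) ≤ 2. The edges b–a–d–e–b form a cycle, so G is not a tree and its treewidth is at least 2. Hence tw(G) = 2 exactly.

Treewidth 2.
Bags: B1 = {a, b, e}  B2 = {a, d, e}  B3 = {a, e, f}  B4 = {a, c, e}
Tree: B1–B2, B2–B3, B3–B4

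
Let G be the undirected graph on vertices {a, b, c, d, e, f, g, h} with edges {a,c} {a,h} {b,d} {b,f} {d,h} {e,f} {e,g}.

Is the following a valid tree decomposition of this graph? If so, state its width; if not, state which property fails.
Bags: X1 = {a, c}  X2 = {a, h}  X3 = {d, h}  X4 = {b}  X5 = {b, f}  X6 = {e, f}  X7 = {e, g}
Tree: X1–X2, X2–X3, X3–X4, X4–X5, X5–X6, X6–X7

No — edge (d,b) lies in no bag.

A tree decomposition must satisfy three properties: every vertex lies in some bag; for every edge, both endpoints lie together in some bag; and for every vertex, the bags containing it form a connected subtree. Here edge (d,b) lies in no bag, so the decomposition is invalid.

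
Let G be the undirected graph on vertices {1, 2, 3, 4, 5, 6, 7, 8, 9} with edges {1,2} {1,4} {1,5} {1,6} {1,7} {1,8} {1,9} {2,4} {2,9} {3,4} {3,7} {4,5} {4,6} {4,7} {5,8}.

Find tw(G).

A width-2 tree decomposition is:
Bags: B1 = {1, 2, 9}  B2 = {1, 2, 4}  B3 = {1, 4, 7}  B4 = {1, 4, 5}  B5 = {3, 4, 7}  B6 = {1, 5, 8}  B7 = {1, 4, 6}
Tree: B1–B2, B2–B3, B2–B4, B3–B5, B4–B6, B3–B7
Every bag has size at most 3, so the width is 3 − 1 = 2 and tw(G) ≤ 2. For the lower bound, the 3 vertices {1, 5, 8} are pairwise adjacent, and any tree decomposition puts a clique entirely inside one bag — forcing width ≥ 2. Therefore the treewidth is 2.

2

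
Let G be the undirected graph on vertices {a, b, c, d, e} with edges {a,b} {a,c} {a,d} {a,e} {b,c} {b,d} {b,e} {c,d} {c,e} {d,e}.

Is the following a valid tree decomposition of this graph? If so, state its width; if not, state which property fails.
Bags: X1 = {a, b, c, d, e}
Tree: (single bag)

Vertex coverage: the bags together contain {a, b, c, d, e}, the full vertex set. Edge coverage: each edge of G has both endpoints in at least one bag. Running intersection: for every vertex, the bags containing it form a connected subtree. All three properties hold, so this is a valid tree decomposition of width max|bag| − 1 = 4, and hence tw(G) ≤ 4.

Yes; width 4.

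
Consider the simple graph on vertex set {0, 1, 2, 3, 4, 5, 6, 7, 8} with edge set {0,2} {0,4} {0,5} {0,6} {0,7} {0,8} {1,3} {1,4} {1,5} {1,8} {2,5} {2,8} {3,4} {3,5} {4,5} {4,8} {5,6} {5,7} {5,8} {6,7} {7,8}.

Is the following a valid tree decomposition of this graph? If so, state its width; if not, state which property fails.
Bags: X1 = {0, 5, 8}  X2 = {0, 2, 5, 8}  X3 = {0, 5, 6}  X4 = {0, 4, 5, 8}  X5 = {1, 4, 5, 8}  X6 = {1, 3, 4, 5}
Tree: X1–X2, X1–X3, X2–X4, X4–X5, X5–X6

No — vertex 7 appears in no bag.

A tree decomposition must satisfy three properties: every vertex lies in some bag; for every edge, both endpoints lie together in some bag; and for every vertex, the bags containing it form a connected subtree. Here vertex 7 appears in no bag, so the decomposition is invalid.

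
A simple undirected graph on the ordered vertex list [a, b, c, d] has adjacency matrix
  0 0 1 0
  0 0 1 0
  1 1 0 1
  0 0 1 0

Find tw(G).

A width-1 tree decomposition is:
Bags: B1 = {b, c}  B2 = {a, c}  B3 = {c, d}
Tree: B1–B2, B2–B3
Each bag holds 2 vertices, so the decomposition has width 1, which upper-bounds the treewidth. G has an edge, so its treewidth is at least 1. Hence tw(G) = 1 exactly.

1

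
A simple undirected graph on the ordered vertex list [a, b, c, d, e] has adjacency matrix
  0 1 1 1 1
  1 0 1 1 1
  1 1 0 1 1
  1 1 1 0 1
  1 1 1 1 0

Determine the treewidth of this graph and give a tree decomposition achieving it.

A single bag containing all 5 vertices is trivially a valid decomposition of width 4. For the lower bound, the 5 vertices {a, b, c, d, e} are pairwise adjacent, and any tree decomposition puts a clique entirely inside one bag — forcing width ≥ 4. Hence tw(G) = 4 exactly.

Treewidth 4.
One optimal decomposition is:
Bags: B1 = {a, b, c, d, e}
Tree: (single bag)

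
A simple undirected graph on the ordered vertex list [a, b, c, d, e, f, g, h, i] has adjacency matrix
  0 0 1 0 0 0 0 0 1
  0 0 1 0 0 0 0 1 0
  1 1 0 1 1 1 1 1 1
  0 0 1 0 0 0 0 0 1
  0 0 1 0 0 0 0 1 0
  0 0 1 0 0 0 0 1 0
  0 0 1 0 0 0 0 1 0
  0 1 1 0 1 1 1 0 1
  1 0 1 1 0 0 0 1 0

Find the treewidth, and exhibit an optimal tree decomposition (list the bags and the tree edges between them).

Every bag has size at most 3, so the width is 3 − 1 = 2 and tw(G) ≤ 2. On the other hand G contains the 3-clique {c, d, i}. A clique must lie in a single bag of any decomposition, so no decomposition can have width below 2. Hence tw(G) = 2 exactly.

Treewidth 2.
One such decomposition:
Bags: B1 = {c, h, i}  B2 = {c, e, h}  B3 = {c, d, i}  B4 = {c, g, h}  B5 = {b, c, h}  B6 = {c, f, h}  B7 = {a, c, i}
Tree: B1–B2, B1–B3, B1–B4, B4–B5, B4–B6, B3–B7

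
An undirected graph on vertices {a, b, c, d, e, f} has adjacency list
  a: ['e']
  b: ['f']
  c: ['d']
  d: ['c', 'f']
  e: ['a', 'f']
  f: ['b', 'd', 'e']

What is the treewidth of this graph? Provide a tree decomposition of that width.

Treewidth 1.
Bags: B1 = {b, f}  B2 = {e, f}  B3 = {a, e}  B4 = {d, f}  B5 = {c, d}
Tree: B1–B2, B2–B3, B1–B4, B4–B5

The largest bag has 2 vertices, giving width 1; this decomposition certifies tw(G) ≤ 1. Since G has at least one edge (e.g. f–b), it is not an edgeless graph, so tw(G) ≥ 1. The upper and lower bounds meet at 1, so that is the treewidth.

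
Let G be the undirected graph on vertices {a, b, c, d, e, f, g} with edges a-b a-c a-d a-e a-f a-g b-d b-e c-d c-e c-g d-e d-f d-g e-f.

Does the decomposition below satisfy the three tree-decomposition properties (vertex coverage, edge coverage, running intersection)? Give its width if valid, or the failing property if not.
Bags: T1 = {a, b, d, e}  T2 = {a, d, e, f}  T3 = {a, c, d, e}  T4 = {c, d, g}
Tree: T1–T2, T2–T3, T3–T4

A tree decomposition must satisfy three properties: every vertex lies in some bag; for every edge, both endpoints lie together in some bag; and for every vertex, the bags containing it form a connected subtree. Here edge (a,g) lies in no bag, so the decomposition is invalid.

No — edge (a,g) lies in no bag.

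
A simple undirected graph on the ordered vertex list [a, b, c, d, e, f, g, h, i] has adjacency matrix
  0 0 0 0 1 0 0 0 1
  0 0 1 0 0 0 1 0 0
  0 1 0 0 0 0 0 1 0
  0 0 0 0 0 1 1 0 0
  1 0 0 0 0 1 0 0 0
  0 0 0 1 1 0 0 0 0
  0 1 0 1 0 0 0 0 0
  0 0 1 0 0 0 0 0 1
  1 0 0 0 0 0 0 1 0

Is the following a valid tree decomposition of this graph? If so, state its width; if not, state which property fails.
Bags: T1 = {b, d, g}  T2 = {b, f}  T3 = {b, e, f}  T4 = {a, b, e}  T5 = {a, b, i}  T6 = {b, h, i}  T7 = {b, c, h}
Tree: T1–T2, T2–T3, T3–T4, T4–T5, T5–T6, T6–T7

A tree decomposition must satisfy three properties: every vertex lies in some bag; for every edge, both endpoints lie together in some bag; and for every vertex, the bags containing it form a connected subtree. Here edge (d,f) lies in no bag, so the decomposition is invalid.

No — edge (d,f) lies in no bag.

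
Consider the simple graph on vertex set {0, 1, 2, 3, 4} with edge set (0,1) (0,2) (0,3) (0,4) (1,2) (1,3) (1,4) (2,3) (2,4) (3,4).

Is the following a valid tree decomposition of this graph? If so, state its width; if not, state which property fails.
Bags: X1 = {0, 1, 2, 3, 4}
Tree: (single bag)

Vertex coverage: the bags together contain {0, 1, 2, 3, 4}, the full vertex set. Edge coverage: each edge of G has both endpoints in at least one bag. Running intersection: for every vertex, the bags containing it form a connected subtree. All three properties hold, so this is a valid tree decomposition of width max|bag| − 1 = 4, and hence tw(G) ≤ 4.

Yes; width 4.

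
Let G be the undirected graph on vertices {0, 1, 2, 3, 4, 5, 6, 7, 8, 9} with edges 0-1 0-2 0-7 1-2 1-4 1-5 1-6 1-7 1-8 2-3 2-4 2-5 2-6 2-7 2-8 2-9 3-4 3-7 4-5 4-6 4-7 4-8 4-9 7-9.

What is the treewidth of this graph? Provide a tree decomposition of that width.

Treewidth 3.
One such decomposition:
Bags: B1 = {1, 2, 4, 7}  B2 = {1, 2, 4, 6}  B3 = {2, 4, 7, 9}  B4 = {1, 2, 4, 5}  B5 = {2, 3, 4, 7}  B6 = {1, 2, 4, 8}  B7 = {0, 1, 2, 7}
Tree: B1–B2, B1–B3, B1–B4, B1–B5, B4–B6, B1–B7

Every bag has size at most 4, so the width is 4 − 1 = 3 and tw(G) ≤ 3. On the other hand G contains the 4-clique {0, 1, 2, 7}. A clique must lie in a single bag of any decomposition, so no decomposition can have width below 3. The upper and lower bounds meet at 3, so that is the treewidth.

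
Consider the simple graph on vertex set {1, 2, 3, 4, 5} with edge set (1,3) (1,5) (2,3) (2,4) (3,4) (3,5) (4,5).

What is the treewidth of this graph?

A width-2 tree decomposition is:
Bags: B1 = {3, 4, 5}  B2 = {2, 3, 4}  B3 = {1, 3, 5}
Tree: B1–B2, B1–B3
The largest bag has 3 vertices, giving width 2; this decomposition certifies tw(G) ≤ 2. For the lower bound, the 3 vertices {1, 3, 5} are pairwise adjacent, and any tree decomposition puts a clique entirely inside one bag — forcing width ≥ 2. Therefore the treewidth is 2.

2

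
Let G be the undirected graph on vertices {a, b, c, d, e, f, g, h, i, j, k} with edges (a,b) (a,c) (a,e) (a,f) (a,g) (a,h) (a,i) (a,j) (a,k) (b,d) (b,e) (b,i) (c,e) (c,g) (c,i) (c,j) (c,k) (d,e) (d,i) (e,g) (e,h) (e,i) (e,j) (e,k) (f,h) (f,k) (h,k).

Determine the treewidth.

A width-3 tree decomposition is:
Bags: B1 = {a, c, e, i}  B2 = {a, c, e, j}  B3 = {a, c, e, g}  B4 = {a, c, e, k}  B5 = {a, e, h, k}  B6 = {a, f, h, k}  B7 = {a, b, e, i}  B8 = {b, d, e, i}
Tree: B1–B2, B2–B3, B3–B4, B4–B5, B5–B6, B1–B7, B7–B8
Each bag holds 4 vertices, so the decomposition has width 3, which upper-bounds the treewidth. On the other hand G contains the 4-clique {b, d, e, i}. A clique must lie in a single bag of any decomposition, so no decomposition can have width below 3. Combining the bounds, tw(G) = 3.

3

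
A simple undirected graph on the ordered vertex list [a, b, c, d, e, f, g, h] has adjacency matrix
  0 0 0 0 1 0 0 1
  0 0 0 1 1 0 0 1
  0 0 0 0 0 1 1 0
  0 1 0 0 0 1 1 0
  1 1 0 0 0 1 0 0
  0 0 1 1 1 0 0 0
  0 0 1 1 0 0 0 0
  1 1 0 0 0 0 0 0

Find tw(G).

2

A width-2 tree decomposition is:
Bags: B1 = {c, d, g}  B2 = {c, d, f}  B3 = {b, d, f}  B4 = {b, e, f}  B5 = {b, e, h}  B6 = {a, e, h}
Tree: B1–B2, B2–B3, B3–B4, B4–B5, B5–B6
The largest bag has 3 vertices, giving width 2; this decomposition certifies tw(G) ≤ 2. For the lower bound, G contains the cycle g–c–f–d–g, so G is not a forest; only forests have treewidth ≤ 1, hence tw(G) ≥ 2. The upper and lower bounds meet at 2, so that is the treewidth.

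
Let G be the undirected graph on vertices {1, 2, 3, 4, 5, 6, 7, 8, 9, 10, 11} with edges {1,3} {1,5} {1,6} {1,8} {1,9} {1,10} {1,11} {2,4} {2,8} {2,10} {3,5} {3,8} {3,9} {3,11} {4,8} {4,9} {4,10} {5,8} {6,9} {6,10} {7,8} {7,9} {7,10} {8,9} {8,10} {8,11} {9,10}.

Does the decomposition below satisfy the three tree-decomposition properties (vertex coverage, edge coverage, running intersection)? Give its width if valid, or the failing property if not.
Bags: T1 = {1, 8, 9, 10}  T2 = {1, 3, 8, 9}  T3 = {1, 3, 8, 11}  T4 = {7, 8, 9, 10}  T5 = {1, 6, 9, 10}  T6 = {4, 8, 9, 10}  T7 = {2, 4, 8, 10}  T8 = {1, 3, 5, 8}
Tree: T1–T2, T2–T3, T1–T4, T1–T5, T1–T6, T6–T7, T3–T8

Vertex coverage: the bags together contain {1, 2, 3, 4, 5, 6, 7, 8, 9, 10, 11}, the full vertex set. Edge coverage: each edge of G has both endpoints in at least one bag. Running intersection: for every vertex, the bags containing it form a connected subtree. All three properties hold, so this is a valid tree decomposition of width max|bag| − 1 = 3, and hence tw(G) ≤ 3.

Yes; width 3.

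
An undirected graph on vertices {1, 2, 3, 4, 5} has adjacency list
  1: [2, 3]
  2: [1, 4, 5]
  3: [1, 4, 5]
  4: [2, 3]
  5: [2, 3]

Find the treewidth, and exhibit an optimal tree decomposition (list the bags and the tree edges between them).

Treewidth 2.
Bags: B1 = {2, 3, 4}  B2 = {1, 2, 3}  B3 = {2, 3, 5}
Tree: B1–B2, B2–B3

Each bag holds 3 vertices, so the decomposition has width 2, which upper-bounds the treewidth. For the lower bound, G contains the cycle 4–2–1–3–4, so G is not a forest; only forests have treewidth ≤ 1, hence tw(G) ≥ 2. Hence tw(G) = 2 exactly.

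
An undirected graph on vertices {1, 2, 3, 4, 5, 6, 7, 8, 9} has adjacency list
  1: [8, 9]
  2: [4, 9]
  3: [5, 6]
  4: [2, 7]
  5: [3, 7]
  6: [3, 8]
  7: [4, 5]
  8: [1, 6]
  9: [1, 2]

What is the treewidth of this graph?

2

A width-2 tree decomposition is:
Bags: B1 = {2, 4, 7}  B2 = {2, 7, 9}  B3 = {1, 7, 9}  B4 = {1, 7, 8}  B5 = {6, 7, 8}  B6 = {3, 6, 7}  B7 = {3, 5, 7}
Tree: B1–B2, B2–B3, B3–B4, B4–B5, B5–B6, B6–B7
The largest bag has 3 vertices, giving width 2; this decomposition certifies tw(G) ≤ 2. The edges 7–4–2–9–1–8–6–3–5–7 form a cycle, so G is not a tree and its treewidth is at least 2. Hence tw(G) = 2 exactly.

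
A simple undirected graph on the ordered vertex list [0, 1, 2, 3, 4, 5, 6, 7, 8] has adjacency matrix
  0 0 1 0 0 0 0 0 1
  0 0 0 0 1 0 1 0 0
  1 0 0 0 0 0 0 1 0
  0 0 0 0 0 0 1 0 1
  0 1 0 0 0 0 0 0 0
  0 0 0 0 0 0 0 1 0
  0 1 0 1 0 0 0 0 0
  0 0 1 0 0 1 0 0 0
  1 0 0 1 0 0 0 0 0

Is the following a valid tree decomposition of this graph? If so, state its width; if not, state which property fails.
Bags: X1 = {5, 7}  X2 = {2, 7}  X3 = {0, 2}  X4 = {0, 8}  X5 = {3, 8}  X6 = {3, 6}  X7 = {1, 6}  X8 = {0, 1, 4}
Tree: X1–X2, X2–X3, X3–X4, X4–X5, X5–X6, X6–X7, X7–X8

No — bags containing vertex 0 are not connected in the tree.

A tree decomposition must satisfy three properties: every vertex lies in some bag; for every edge, both endpoints lie together in some bag; and for every vertex, the bags containing it form a connected subtree. Here bags containing vertex 0 are not connected in the tree, so the decomposition is invalid.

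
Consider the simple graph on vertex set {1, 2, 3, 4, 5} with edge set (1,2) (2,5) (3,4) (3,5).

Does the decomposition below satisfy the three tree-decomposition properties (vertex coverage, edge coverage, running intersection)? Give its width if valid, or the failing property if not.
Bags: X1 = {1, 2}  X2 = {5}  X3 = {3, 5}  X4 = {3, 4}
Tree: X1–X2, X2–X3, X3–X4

A tree decomposition must satisfy three properties: every vertex lies in some bag; for every edge, both endpoints lie together in some bag; and for every vertex, the bags containing it form a connected subtree. Here edge (2,5) lies in no bag, so the decomposition is invalid.

No — edge (2,5) lies in no bag.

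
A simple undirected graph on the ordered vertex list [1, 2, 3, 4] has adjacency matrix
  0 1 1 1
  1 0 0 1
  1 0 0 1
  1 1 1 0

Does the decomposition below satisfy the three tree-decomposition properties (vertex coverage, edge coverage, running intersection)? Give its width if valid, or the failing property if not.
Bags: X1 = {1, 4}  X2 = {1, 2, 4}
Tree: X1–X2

No — vertex 3 appears in no bag.

A tree decomposition must satisfy three properties: every vertex lies in some bag; for every edge, both endpoints lie together in some bag; and for every vertex, the bags containing it form a connected subtree. Here vertex 3 appears in no bag, so the decomposition is invalid.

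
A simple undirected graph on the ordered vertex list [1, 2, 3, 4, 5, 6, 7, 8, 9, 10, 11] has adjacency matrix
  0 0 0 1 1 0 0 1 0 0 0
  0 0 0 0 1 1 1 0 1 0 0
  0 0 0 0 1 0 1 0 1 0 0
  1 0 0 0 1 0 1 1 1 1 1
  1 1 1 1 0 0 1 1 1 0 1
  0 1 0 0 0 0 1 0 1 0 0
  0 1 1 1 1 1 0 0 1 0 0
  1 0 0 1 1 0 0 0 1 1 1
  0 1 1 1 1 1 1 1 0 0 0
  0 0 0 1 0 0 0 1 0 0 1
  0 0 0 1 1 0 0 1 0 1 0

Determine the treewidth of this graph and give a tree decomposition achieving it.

Treewidth 3.
One optimal decomposition is:
Bags: B1 = {4, 5, 7, 9}  B2 = {4, 5, 8, 9}  B3 = {1, 4, 5, 8}  B4 = {4, 5, 8, 11}  B5 = {2, 5, 7, 9}  B6 = {3, 5, 7, 9}  B7 = {4, 8, 10, 11}  B8 = {2, 6, 7, 9}
Tree: B1–B2, B2–B3, B3–B4, B1–B5, B1–B6, B4–B7, B5–B8

The largest bag has 4 vertices, giving width 3; this decomposition certifies tw(G) ≤ 3. On the other hand G contains the 4-clique {4, 8, 10, 11}. A clique must lie in a single bag of any decomposition, so no decomposition can have width below 3. Therefore the treewidth is 3.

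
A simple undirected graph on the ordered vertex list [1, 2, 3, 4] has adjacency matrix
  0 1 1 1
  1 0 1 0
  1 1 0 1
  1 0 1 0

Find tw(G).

2

A width-2 tree decomposition is:
Bags: B1 = {1, 3, 4}  B2 = {1, 2, 3}
Tree: B1–B2
Every bag has size at most 3, so the width is 3 − 1 = 2 and tw(G) ≤ 2. For the lower bound, the 3 vertices {1, 2, 3} are pairwise adjacent, and any tree decomposition puts a clique entirely inside one bag — forcing width ≥ 2. Combining the bounds, tw(G) = 2.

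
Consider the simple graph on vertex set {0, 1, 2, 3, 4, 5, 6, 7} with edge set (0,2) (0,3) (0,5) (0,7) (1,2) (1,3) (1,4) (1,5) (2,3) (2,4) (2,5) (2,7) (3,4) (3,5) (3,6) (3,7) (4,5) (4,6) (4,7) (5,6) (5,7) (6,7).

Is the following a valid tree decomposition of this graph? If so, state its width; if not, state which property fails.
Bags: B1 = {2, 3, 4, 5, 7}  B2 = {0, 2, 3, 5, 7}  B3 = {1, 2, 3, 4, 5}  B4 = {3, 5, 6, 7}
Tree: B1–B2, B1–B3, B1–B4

A tree decomposition must satisfy three properties: every vertex lies in some bag; for every edge, both endpoints lie together in some bag; and for every vertex, the bags containing it form a connected subtree. Here edge (4,6) lies in no bag, so the decomposition is invalid.

No — edge (4,6) lies in no bag.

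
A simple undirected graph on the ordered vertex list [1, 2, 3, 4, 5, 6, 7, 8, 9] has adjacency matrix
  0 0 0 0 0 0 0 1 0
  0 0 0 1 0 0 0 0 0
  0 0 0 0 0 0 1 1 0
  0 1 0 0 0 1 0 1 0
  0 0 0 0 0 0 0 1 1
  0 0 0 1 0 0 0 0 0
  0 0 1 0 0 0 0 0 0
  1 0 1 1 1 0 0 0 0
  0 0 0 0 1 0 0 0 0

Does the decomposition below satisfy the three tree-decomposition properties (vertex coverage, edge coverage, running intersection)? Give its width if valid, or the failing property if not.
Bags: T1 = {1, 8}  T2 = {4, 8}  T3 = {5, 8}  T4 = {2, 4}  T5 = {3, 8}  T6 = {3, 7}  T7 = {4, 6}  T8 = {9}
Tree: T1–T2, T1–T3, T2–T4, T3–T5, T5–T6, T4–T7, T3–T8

No — edge (5,9) lies in no bag.

A tree decomposition must satisfy three properties: every vertex lies in some bag; for every edge, both endpoints lie together in some bag; and for every vertex, the bags containing it form a connected subtree. Here edge (5,9) lies in no bag, so the decomposition is invalid.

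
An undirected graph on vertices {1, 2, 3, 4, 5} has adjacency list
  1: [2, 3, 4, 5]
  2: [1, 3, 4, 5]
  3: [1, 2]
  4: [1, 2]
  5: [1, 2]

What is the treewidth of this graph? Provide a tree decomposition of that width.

Each bag holds 3 vertices, so the decomposition has width 2, which upper-bounds the treewidth. For the lower bound, the 3 vertices {1, 2, 3} are pairwise adjacent, and any tree decomposition puts a clique entirely inside one bag — forcing width ≥ 2. Combining the bounds, tw(G) = 2.

Treewidth 2.
Bags: B1 = {1, 2, 5}  B2 = {1, 2, 4}  B3 = {1, 2, 3}
Tree: B1–B2, B1–B3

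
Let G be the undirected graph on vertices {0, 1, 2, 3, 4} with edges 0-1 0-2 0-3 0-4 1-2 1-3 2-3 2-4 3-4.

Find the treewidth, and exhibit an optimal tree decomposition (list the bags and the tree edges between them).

Treewidth 3.
Bags: B1 = {0, 2, 3, 4}  B2 = {0, 1, 2, 3}
Tree: B1–B2

The largest bag has 4 vertices, giving width 3; this decomposition certifies tw(G) ≤ 3. For the lower bound, the 4 vertices {0, 1, 2, 3} are pairwise adjacent, and any tree decomposition puts a clique entirely inside one bag — forcing width ≥ 3. Combining the bounds, tw(G) = 3.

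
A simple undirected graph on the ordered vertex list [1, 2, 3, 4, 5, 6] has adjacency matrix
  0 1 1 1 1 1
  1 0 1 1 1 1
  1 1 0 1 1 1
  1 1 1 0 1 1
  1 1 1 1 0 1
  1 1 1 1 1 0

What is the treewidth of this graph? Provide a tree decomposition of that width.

Treewidth 5.
One optimal decomposition is:
Bags: B1 = {1, 2, 3, 4, 5, 6}
Tree: (single bag)

With just one bag of size 6, the width is 6 − 1 = 5, so tw(G) ≤ 5. For the lower bound, the 6 vertices {1, 2, 3, 4, 5, 6} are pairwise adjacent, and any tree decomposition puts a clique entirely inside one bag — forcing width ≥ 5. The upper and lower bounds meet at 5, so that is the treewidth.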